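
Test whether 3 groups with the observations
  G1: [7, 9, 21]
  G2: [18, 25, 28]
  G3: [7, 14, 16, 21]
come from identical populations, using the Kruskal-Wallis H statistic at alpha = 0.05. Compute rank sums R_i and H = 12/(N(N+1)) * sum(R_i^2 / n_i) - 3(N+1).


Step 1: Combine all N = 10 observations and assign midranks.
sorted (value, group, rank): (7,G1,1.5), (7,G3,1.5), (9,G1,3), (14,G3,4), (16,G3,5), (18,G2,6), (21,G1,7.5), (21,G3,7.5), (25,G2,9), (28,G2,10)
Step 2: Sum ranks within each group.
R_1 = 12 (n_1 = 3)
R_2 = 25 (n_2 = 3)
R_3 = 18 (n_3 = 4)
Step 3: H = 12/(N(N+1)) * sum(R_i^2/n_i) - 3(N+1)
     = 12/(10*11) * (12^2/3 + 25^2/3 + 18^2/4) - 3*11
     = 0.109091 * 337.333 - 33
     = 3.800000.
Step 4: Ties present; correction factor C = 1 - 12/(10^3 - 10) = 0.987879. Corrected H = 3.800000 / 0.987879 = 3.846626.
Step 5: Under H0, H ~ chi^2(2); p-value = 0.146122.
Step 6: alpha = 0.05. fail to reject H0.

H = 3.8466, df = 2, p = 0.146122, fail to reject H0.


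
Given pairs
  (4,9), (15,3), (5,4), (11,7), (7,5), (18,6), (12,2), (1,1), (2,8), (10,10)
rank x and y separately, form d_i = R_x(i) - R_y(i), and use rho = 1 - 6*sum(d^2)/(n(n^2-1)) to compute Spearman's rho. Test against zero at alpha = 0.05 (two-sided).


Step 1: Rank x and y separately (midranks; no ties here).
rank(x): 4->3, 15->9, 5->4, 11->7, 7->5, 18->10, 12->8, 1->1, 2->2, 10->6
rank(y): 9->9, 3->3, 4->4, 7->7, 5->5, 6->6, 2->2, 1->1, 8->8, 10->10
Step 2: d_i = R_x(i) - R_y(i); compute d_i^2.
  (3-9)^2=36, (9-3)^2=36, (4-4)^2=0, (7-7)^2=0, (5-5)^2=0, (10-6)^2=16, (8-2)^2=36, (1-1)^2=0, (2-8)^2=36, (6-10)^2=16
sum(d^2) = 176.
Step 3: rho = 1 - 6*176 / (10*(10^2 - 1)) = 1 - 1056/990 = -0.066667.
Step 4: Under H0, t = rho * sqrt((n-2)/(1-rho^2)) = -0.1890 ~ t(8).
Step 5: Two-sided p-value from the t-distribution with 8 df = 0.854813.
Step 6: alpha = 0.05. fail to reject H0.

rho = -0.0667, p = 0.854813, fail to reject H0 at alpha = 0.05.


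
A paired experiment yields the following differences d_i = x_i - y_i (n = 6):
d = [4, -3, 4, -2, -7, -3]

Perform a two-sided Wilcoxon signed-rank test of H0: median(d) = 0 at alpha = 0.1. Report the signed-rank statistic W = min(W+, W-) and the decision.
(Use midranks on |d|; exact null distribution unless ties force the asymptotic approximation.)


Step 1: Drop any zero differences (none here) and take |d_i|.
|d| = [4, 3, 4, 2, 7, 3]
Step 2: Midrank |d_i| (ties get averaged ranks).
ranks: |4|->4.5, |3|->2.5, |4|->4.5, |2|->1, |7|->6, |3|->2.5
Step 3: Attach original signs; sum ranks with positive sign and with negative sign.
W+ = 4.5 + 4.5 = 9
W- = 2.5 + 1 + 6 + 2.5 = 12
(Check: W+ + W- = 21 should equal n(n+1)/2 = 21.)
Step 4: Test statistic W = min(W+, W-) = 9.
Step 5: Ties in |d|, so use the tie-corrected normal approximation.
        E[W] = n(n+1)/4 = 6*7/4 = 10.5.
        Tie groups: |d|=3 (t=2), |d|=4 (t=2); sum(t^3 - t) = 12.
        Var[W] = n(n+1)(2n+1)/24 - sum(t^3-t)/48 = 546/24 - 12/48 = 22.5.
        z = (W - E[W]) / sqrt(Var[W]) = (9 - 10.5) / 4.7434 = -0.3162.
        Two-sided p = 2*Phi(z) = 0.751830.
Step 6: alpha = 0.1. fail to reject H0.

W+ = 9, W- = 12, W = min = 9, p = 0.751830, fail to reject H0.


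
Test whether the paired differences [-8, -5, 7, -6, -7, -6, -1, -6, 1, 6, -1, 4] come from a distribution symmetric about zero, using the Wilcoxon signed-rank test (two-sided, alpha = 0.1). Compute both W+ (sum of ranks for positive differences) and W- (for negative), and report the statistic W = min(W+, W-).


Step 1: Drop any zero differences (none here) and take |d_i|.
|d| = [8, 5, 7, 6, 7, 6, 1, 6, 1, 6, 1, 4]
Step 2: Midrank |d_i| (ties get averaged ranks).
ranks: |8|->12, |5|->5, |7|->10.5, |6|->7.5, |7|->10.5, |6|->7.5, |1|->2, |6|->7.5, |1|->2, |6|->7.5, |1|->2, |4|->4
Step 3: Attach original signs; sum ranks with positive sign and with negative sign.
W+ = 10.5 + 2 + 7.5 + 4 = 24
W- = 12 + 5 + 7.5 + 10.5 + 7.5 + 2 + 7.5 + 2 = 54
(Check: W+ + W- = 78 should equal n(n+1)/2 = 78.)
Step 4: Test statistic W = min(W+, W-) = 24.
Step 5: Ties in |d|, so use the tie-corrected normal approximation.
        E[W] = n(n+1)/4 = 12*13/4 = 39.
        Tie groups: |d|=1 (t=3), |d|=6 (t=4), |d|=7 (t=2); sum(t^3 - t) = 90.
        Var[W] = n(n+1)(2n+1)/24 - sum(t^3-t)/48 = 3900/24 - 90/48 = 160.625.
        z = (W - E[W]) / sqrt(Var[W]) = (24 - 39) / 12.6738 = -1.1835.
        Two-sided p = 2*Phi(z) = 0.236593.
Step 6: alpha = 0.1. fail to reject H0.

W+ = 24, W- = 54, W = min = 24, p = 0.236593, fail to reject H0.


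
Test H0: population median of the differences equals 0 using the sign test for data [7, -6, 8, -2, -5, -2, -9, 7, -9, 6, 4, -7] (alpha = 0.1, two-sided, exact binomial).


Step 1: Discard zero differences. Original n = 12; n_eff = number of nonzero differences = 12.
Nonzero differences (with sign): +7, -6, +8, -2, -5, -2, -9, +7, -9, +6, +4, -7
Step 2: Count signs: positive = 5, negative = 7.
Step 3: Under H0: P(positive) = 0.5, so the number of positives S ~ Bin(12, 0.5).
Step 4: Two-sided exact p-value = sum of Bin(12,0.5) probabilities at or below the observed probability = 0.774414.
Step 5: alpha = 0.1. fail to reject H0.

n_eff = 12, pos = 5, neg = 7, p = 0.774414, fail to reject H0.


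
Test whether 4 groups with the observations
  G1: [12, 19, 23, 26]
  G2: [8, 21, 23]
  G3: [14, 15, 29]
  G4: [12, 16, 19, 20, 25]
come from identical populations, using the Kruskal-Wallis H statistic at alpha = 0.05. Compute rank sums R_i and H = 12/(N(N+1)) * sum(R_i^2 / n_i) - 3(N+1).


Step 1: Combine all N = 15 observations and assign midranks.
sorted (value, group, rank): (8,G2,1), (12,G1,2.5), (12,G4,2.5), (14,G3,4), (15,G3,5), (16,G4,6), (19,G1,7.5), (19,G4,7.5), (20,G4,9), (21,G2,10), (23,G1,11.5), (23,G2,11.5), (25,G4,13), (26,G1,14), (29,G3,15)
Step 2: Sum ranks within each group.
R_1 = 35.5 (n_1 = 4)
R_2 = 22.5 (n_2 = 3)
R_3 = 24 (n_3 = 3)
R_4 = 38 (n_4 = 5)
Step 3: H = 12/(N(N+1)) * sum(R_i^2/n_i) - 3(N+1)
     = 12/(15*16) * (35.5^2/4 + 22.5^2/3 + 24^2/3 + 38^2/5) - 3*16
     = 0.050000 * 964.612 - 48
     = 0.230625.
Step 4: Ties present; correction factor C = 1 - 18/(15^3 - 15) = 0.994643. Corrected H = 0.230625 / 0.994643 = 0.231867.
Step 5: Under H0, H ~ chi^2(3); p-value = 0.972288.
Step 6: alpha = 0.05. fail to reject H0.

H = 0.2319, df = 3, p = 0.972288, fail to reject H0.


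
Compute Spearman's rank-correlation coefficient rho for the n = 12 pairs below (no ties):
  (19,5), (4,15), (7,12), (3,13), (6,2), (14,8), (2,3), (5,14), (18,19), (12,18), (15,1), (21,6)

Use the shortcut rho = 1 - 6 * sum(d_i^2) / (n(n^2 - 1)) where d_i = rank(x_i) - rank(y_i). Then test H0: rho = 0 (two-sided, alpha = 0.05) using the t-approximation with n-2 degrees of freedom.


Step 1: Rank x and y separately (midranks; no ties here).
rank(x): 19->11, 4->3, 7->6, 3->2, 6->5, 14->8, 2->1, 5->4, 18->10, 12->7, 15->9, 21->12
rank(y): 5->4, 15->10, 12->7, 13->8, 2->2, 8->6, 3->3, 14->9, 19->12, 18->11, 1->1, 6->5
Step 2: d_i = R_x(i) - R_y(i); compute d_i^2.
  (11-4)^2=49, (3-10)^2=49, (6-7)^2=1, (2-8)^2=36, (5-2)^2=9, (8-6)^2=4, (1-3)^2=4, (4-9)^2=25, (10-12)^2=4, (7-11)^2=16, (9-1)^2=64, (12-5)^2=49
sum(d^2) = 310.
Step 3: rho = 1 - 6*310 / (12*(12^2 - 1)) = 1 - 1860/1716 = -0.083916.
Step 4: Under H0, t = rho * sqrt((n-2)/(1-rho^2)) = -0.2663 ~ t(10).
Step 5: Two-sided p-value from the t-distribution with 10 df = 0.795415.
Step 6: alpha = 0.05. fail to reject H0.

rho = -0.0839, p = 0.795415, fail to reject H0 at alpha = 0.05.


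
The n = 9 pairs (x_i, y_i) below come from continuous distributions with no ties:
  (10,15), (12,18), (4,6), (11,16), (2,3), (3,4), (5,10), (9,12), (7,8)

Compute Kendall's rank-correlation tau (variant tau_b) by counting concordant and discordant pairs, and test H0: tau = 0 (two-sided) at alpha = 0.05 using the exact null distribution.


Step 1: Enumerate the 36 unordered pairs (i,j) with i<j and classify each by sign(x_j-x_i) * sign(y_j-y_i).
  (1,2):dx=+2,dy=+3->C; (1,3):dx=-6,dy=-9->C; (1,4):dx=+1,dy=+1->C; (1,5):dx=-8,dy=-12->C
  (1,6):dx=-7,dy=-11->C; (1,7):dx=-5,dy=-5->C; (1,8):dx=-1,dy=-3->C; (1,9):dx=-3,dy=-7->C
  (2,3):dx=-8,dy=-12->C; (2,4):dx=-1,dy=-2->C; (2,5):dx=-10,dy=-15->C; (2,6):dx=-9,dy=-14->C
  (2,7):dx=-7,dy=-8->C; (2,8):dx=-3,dy=-6->C; (2,9):dx=-5,dy=-10->C; (3,4):dx=+7,dy=+10->C
  (3,5):dx=-2,dy=-3->C; (3,6):dx=-1,dy=-2->C; (3,7):dx=+1,dy=+4->C; (3,8):dx=+5,dy=+6->C
  (3,9):dx=+3,dy=+2->C; (4,5):dx=-9,dy=-13->C; (4,6):dx=-8,dy=-12->C; (4,7):dx=-6,dy=-6->C
  (4,8):dx=-2,dy=-4->C; (4,9):dx=-4,dy=-8->C; (5,6):dx=+1,dy=+1->C; (5,7):dx=+3,dy=+7->C
  (5,8):dx=+7,dy=+9->C; (5,9):dx=+5,dy=+5->C; (6,7):dx=+2,dy=+6->C; (6,8):dx=+6,dy=+8->C
  (6,9):dx=+4,dy=+4->C; (7,8):dx=+4,dy=+2->C; (7,9):dx=+2,dy=-2->D; (8,9):dx=-2,dy=-4->C
Step 2: C = 35, D = 1, total pairs = 36.
Step 3: tau = (C - D)/(n(n-1)/2) = (35 - 1)/36 = 0.944444.
Step 4: Exact two-sided p-value (enumerate n! = 362880 permutations of y under H0): p = 0.000050.
Step 5: alpha = 0.05. reject H0.

tau_b = 0.9444 (C=35, D=1), p = 0.000050, reject H0.


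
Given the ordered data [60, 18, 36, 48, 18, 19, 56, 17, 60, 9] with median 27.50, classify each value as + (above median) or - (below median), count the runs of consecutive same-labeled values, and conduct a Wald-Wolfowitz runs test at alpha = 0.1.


Step 1: Compute median = 27.50; label A = above, B = below.
Labels in order: ABAABBABAB  (n_A = 5, n_B = 5)
Step 2: Count runs R = 8.
Step 3: Under H0 (random ordering), E[R] = 2*n_A*n_B/(n_A+n_B) + 1 = 2*5*5/10 + 1 = 6.0000.
        Var[R] = 2*n_A*n_B*(2*n_A*n_B - n_A - n_B) / ((n_A+n_B)^2 * (n_A+n_B-1)) = 2000/900 = 2.2222.
        SD[R] = 1.4907.
Step 4: Continuity-corrected z = (R - 0.5 - E[R]) / SD[R] = (8 - 0.5 - 6.0000) / 1.4907 = 1.0062.
Step 5: Two-sided p-value via normal approximation = 2*(1 - Phi(|z|)) = 0.314305.
Step 6: alpha = 0.1. fail to reject H0.

R = 8, z = 1.0062, p = 0.314305, fail to reject H0.


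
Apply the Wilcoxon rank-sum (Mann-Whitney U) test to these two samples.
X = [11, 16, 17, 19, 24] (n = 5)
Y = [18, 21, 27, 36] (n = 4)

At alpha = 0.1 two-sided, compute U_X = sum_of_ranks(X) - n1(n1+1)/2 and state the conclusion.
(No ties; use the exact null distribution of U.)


Step 1: Combine and sort all 9 observations; assign midranks.
sorted (value, group): (11,X), (16,X), (17,X), (18,Y), (19,X), (21,Y), (24,X), (27,Y), (36,Y)
ranks: 11->1, 16->2, 17->3, 18->4, 19->5, 21->6, 24->7, 27->8, 36->9
Step 2: Rank sum for X: R1 = 1 + 2 + 3 + 5 + 7 = 18.
Step 3: U_X = R1 - n1(n1+1)/2 = 18 - 5*6/2 = 18 - 15 = 3.
       U_Y = n1*n2 - U_X = 20 - 3 = 17.
Step 4: No ties, so the exact null distribution of U (based on enumerating the C(9,5) = 126 equally likely rank assignments) gives the two-sided p-value.
Step 5: p-value = 0.111111; compare to alpha = 0.1. fail to reject H0.

U_X = 3, p = 0.111111, fail to reject H0 at alpha = 0.1.


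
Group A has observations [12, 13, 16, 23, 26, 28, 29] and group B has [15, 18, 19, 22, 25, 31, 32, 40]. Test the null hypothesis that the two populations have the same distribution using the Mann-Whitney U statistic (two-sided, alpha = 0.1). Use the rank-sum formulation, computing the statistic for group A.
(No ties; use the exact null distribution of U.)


Step 1: Combine and sort all 15 observations; assign midranks.
sorted (value, group): (12,X), (13,X), (15,Y), (16,X), (18,Y), (19,Y), (22,Y), (23,X), (25,Y), (26,X), (28,X), (29,X), (31,Y), (32,Y), (40,Y)
ranks: 12->1, 13->2, 15->3, 16->4, 18->5, 19->6, 22->7, 23->8, 25->9, 26->10, 28->11, 29->12, 31->13, 32->14, 40->15
Step 2: Rank sum for X: R1 = 1 + 2 + 4 + 8 + 10 + 11 + 12 = 48.
Step 3: U_X = R1 - n1(n1+1)/2 = 48 - 7*8/2 = 48 - 28 = 20.
       U_Y = n1*n2 - U_X = 56 - 20 = 36.
Step 4: No ties, so the exact null distribution of U (based on enumerating the C(15,7) = 6435 equally likely rank assignments) gives the two-sided p-value.
Step 5: p-value = 0.396892; compare to alpha = 0.1. fail to reject H0.

U_X = 20, p = 0.396892, fail to reject H0 at alpha = 0.1.


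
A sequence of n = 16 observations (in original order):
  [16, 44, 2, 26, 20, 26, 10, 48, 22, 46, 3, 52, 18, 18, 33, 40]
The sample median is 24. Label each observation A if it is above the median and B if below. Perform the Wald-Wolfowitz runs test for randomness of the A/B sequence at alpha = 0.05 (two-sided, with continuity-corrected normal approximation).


Step 1: Compute median = 24; label A = above, B = below.
Labels in order: BABABABABABABBAA  (n_A = 8, n_B = 8)
Step 2: Count runs R = 14.
Step 3: Under H0 (random ordering), E[R] = 2*n_A*n_B/(n_A+n_B) + 1 = 2*8*8/16 + 1 = 9.0000.
        Var[R] = 2*n_A*n_B*(2*n_A*n_B - n_A - n_B) / ((n_A+n_B)^2 * (n_A+n_B-1)) = 14336/3840 = 3.7333.
        SD[R] = 1.9322.
Step 4: Continuity-corrected z = (R - 0.5 - E[R]) / SD[R] = (14 - 0.5 - 9.0000) / 1.9322 = 2.3290.
Step 5: Two-sided p-value via normal approximation = 2*(1 - Phi(|z|)) = 0.019861.
Step 6: alpha = 0.05. reject H0.

R = 14, z = 2.3290, p = 0.019861, reject H0.


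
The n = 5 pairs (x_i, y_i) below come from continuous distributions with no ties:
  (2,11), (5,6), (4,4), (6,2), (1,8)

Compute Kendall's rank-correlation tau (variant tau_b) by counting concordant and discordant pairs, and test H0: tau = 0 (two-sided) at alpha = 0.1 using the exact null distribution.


Step 1: Enumerate the 10 unordered pairs (i,j) with i<j and classify each by sign(x_j-x_i) * sign(y_j-y_i).
  (1,2):dx=+3,dy=-5->D; (1,3):dx=+2,dy=-7->D; (1,4):dx=+4,dy=-9->D; (1,5):dx=-1,dy=-3->C
  (2,3):dx=-1,dy=-2->C; (2,4):dx=+1,dy=-4->D; (2,5):dx=-4,dy=+2->D; (3,4):dx=+2,dy=-2->D
  (3,5):dx=-3,dy=+4->D; (4,5):dx=-5,dy=+6->D
Step 2: C = 2, D = 8, total pairs = 10.
Step 3: tau = (C - D)/(n(n-1)/2) = (2 - 8)/10 = -0.600000.
Step 4: Exact two-sided p-value (enumerate n! = 120 permutations of y under H0): p = 0.233333.
Step 5: alpha = 0.1. fail to reject H0.

tau_b = -0.6000 (C=2, D=8), p = 0.233333, fail to reject H0.


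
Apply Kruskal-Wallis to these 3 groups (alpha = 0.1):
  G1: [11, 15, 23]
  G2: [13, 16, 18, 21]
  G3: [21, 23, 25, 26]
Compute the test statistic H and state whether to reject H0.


Step 1: Combine all N = 11 observations and assign midranks.
sorted (value, group, rank): (11,G1,1), (13,G2,2), (15,G1,3), (16,G2,4), (18,G2,5), (21,G2,6.5), (21,G3,6.5), (23,G1,8.5), (23,G3,8.5), (25,G3,10), (26,G3,11)
Step 2: Sum ranks within each group.
R_1 = 12.5 (n_1 = 3)
R_2 = 17.5 (n_2 = 4)
R_3 = 36 (n_3 = 4)
Step 3: H = 12/(N(N+1)) * sum(R_i^2/n_i) - 3(N+1)
     = 12/(11*12) * (12.5^2/3 + 17.5^2/4 + 36^2/4) - 3*12
     = 0.090909 * 452.646 - 36
     = 5.149621.
Step 4: Ties present; correction factor C = 1 - 12/(11^3 - 11) = 0.990909. Corrected H = 5.149621 / 0.990909 = 5.196865.
Step 5: Under H0, H ~ chi^2(2); p-value = 0.074390.
Step 6: alpha = 0.1. reject H0.

H = 5.1969, df = 2, p = 0.074390, reject H0.


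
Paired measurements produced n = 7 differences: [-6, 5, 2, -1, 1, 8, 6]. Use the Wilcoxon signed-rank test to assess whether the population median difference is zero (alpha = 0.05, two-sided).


Step 1: Drop any zero differences (none here) and take |d_i|.
|d| = [6, 5, 2, 1, 1, 8, 6]
Step 2: Midrank |d_i| (ties get averaged ranks).
ranks: |6|->5.5, |5|->4, |2|->3, |1|->1.5, |1|->1.5, |8|->7, |6|->5.5
Step 3: Attach original signs; sum ranks with positive sign and with negative sign.
W+ = 4 + 3 + 1.5 + 7 + 5.5 = 21
W- = 5.5 + 1.5 = 7
(Check: W+ + W- = 28 should equal n(n+1)/2 = 28.)
Step 4: Test statistic W = min(W+, W-) = 7.
Step 5: Ties in |d|, so use the tie-corrected normal approximation.
        E[W] = n(n+1)/4 = 7*8/4 = 14.
        Tie groups: |d|=1 (t=2), |d|=6 (t=2); sum(t^3 - t) = 12.
        Var[W] = n(n+1)(2n+1)/24 - sum(t^3-t)/48 = 840/24 - 12/48 = 34.75.
        z = (W - E[W]) / sqrt(Var[W]) = (7 - 14) / 5.8949 = -1.1875.
        Two-sided p = 2*Phi(z) = 0.235044.
Step 6: alpha = 0.05. fail to reject H0.

W+ = 21, W- = 7, W = min = 7, p = 0.235044, fail to reject H0.


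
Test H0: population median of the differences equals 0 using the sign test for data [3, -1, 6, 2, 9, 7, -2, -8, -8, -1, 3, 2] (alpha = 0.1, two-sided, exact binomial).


Step 1: Discard zero differences. Original n = 12; n_eff = number of nonzero differences = 12.
Nonzero differences (with sign): +3, -1, +6, +2, +9, +7, -2, -8, -8, -1, +3, +2
Step 2: Count signs: positive = 7, negative = 5.
Step 3: Under H0: P(positive) = 0.5, so the number of positives S ~ Bin(12, 0.5).
Step 4: Two-sided exact p-value = sum of Bin(12,0.5) probabilities at or below the observed probability = 0.774414.
Step 5: alpha = 0.1. fail to reject H0.

n_eff = 12, pos = 7, neg = 5, p = 0.774414, fail to reject H0.


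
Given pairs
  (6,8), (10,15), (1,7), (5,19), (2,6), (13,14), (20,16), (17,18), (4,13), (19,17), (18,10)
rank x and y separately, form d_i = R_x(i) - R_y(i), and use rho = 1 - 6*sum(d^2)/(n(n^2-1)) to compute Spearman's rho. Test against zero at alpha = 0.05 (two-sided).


Step 1: Rank x and y separately (midranks; no ties here).
rank(x): 6->5, 10->6, 1->1, 5->4, 2->2, 13->7, 20->11, 17->8, 4->3, 19->10, 18->9
rank(y): 8->3, 15->7, 7->2, 19->11, 6->1, 14->6, 16->8, 18->10, 13->5, 17->9, 10->4
Step 2: d_i = R_x(i) - R_y(i); compute d_i^2.
  (5-3)^2=4, (6-7)^2=1, (1-2)^2=1, (4-11)^2=49, (2-1)^2=1, (7-6)^2=1, (11-8)^2=9, (8-10)^2=4, (3-5)^2=4, (10-9)^2=1, (9-4)^2=25
sum(d^2) = 100.
Step 3: rho = 1 - 6*100 / (11*(11^2 - 1)) = 1 - 600/1320 = 0.545455.
Step 4: Under H0, t = rho * sqrt((n-2)/(1-rho^2)) = 1.9524 ~ t(9).
Step 5: Two-sided p-value from the t-distribution with 9 df = 0.082651.
Step 6: alpha = 0.05. fail to reject H0.

rho = 0.5455, p = 0.082651, fail to reject H0 at alpha = 0.05.


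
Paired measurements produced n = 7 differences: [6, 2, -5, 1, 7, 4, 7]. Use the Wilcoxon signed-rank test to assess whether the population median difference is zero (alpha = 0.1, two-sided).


Step 1: Drop any zero differences (none here) and take |d_i|.
|d| = [6, 2, 5, 1, 7, 4, 7]
Step 2: Midrank |d_i| (ties get averaged ranks).
ranks: |6|->5, |2|->2, |5|->4, |1|->1, |7|->6.5, |4|->3, |7|->6.5
Step 3: Attach original signs; sum ranks with positive sign and with negative sign.
W+ = 5 + 2 + 1 + 6.5 + 3 + 6.5 = 24
W- = 4 = 4
(Check: W+ + W- = 28 should equal n(n+1)/2 = 28.)
Step 4: Test statistic W = min(W+, W-) = 4.
Step 5: Ties in |d|, so use the tie-corrected normal approximation.
        E[W] = n(n+1)/4 = 7*8/4 = 14.
        Tie groups: |d|=7 (t=2); sum(t^3 - t) = 6.
        Var[W] = n(n+1)(2n+1)/24 - sum(t^3-t)/48 = 840/24 - 6/48 = 34.875.
        z = (W - E[W]) / sqrt(Var[W]) = (4 - 14) / 5.9055 = -1.6933.
        Two-sided p = 2*Phi(z) = 0.090392.
Step 6: alpha = 0.1. reject H0.

W+ = 24, W- = 4, W = min = 4, p = 0.090392, reject H0.


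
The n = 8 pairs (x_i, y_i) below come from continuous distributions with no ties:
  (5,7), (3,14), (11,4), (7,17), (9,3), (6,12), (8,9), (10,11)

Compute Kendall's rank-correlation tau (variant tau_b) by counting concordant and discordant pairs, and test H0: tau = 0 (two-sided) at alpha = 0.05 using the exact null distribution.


Step 1: Enumerate the 28 unordered pairs (i,j) with i<j and classify each by sign(x_j-x_i) * sign(y_j-y_i).
  (1,2):dx=-2,dy=+7->D; (1,3):dx=+6,dy=-3->D; (1,4):dx=+2,dy=+10->C; (1,5):dx=+4,dy=-4->D
  (1,6):dx=+1,dy=+5->C; (1,7):dx=+3,dy=+2->C; (1,8):dx=+5,dy=+4->C; (2,3):dx=+8,dy=-10->D
  (2,4):dx=+4,dy=+3->C; (2,5):dx=+6,dy=-11->D; (2,6):dx=+3,dy=-2->D; (2,7):dx=+5,dy=-5->D
  (2,8):dx=+7,dy=-3->D; (3,4):dx=-4,dy=+13->D; (3,5):dx=-2,dy=-1->C; (3,6):dx=-5,dy=+8->D
  (3,7):dx=-3,dy=+5->D; (3,8):dx=-1,dy=+7->D; (4,5):dx=+2,dy=-14->D; (4,6):dx=-1,dy=-5->C
  (4,7):dx=+1,dy=-8->D; (4,8):dx=+3,dy=-6->D; (5,6):dx=-3,dy=+9->D; (5,7):dx=-1,dy=+6->D
  (5,8):dx=+1,dy=+8->C; (6,7):dx=+2,dy=-3->D; (6,8):dx=+4,dy=-1->D; (7,8):dx=+2,dy=+2->C
Step 2: C = 9, D = 19, total pairs = 28.
Step 3: tau = (C - D)/(n(n-1)/2) = (9 - 19)/28 = -0.357143.
Step 4: Exact two-sided p-value (enumerate n! = 40320 permutations of y under H0): p = 0.275099.
Step 5: alpha = 0.05. fail to reject H0.

tau_b = -0.3571 (C=9, D=19), p = 0.275099, fail to reject H0.


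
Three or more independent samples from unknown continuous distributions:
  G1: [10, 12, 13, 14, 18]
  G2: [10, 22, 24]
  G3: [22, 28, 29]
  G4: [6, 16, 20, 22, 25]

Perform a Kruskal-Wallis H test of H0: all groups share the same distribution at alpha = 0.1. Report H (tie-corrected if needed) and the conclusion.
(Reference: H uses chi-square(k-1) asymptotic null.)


Step 1: Combine all N = 16 observations and assign midranks.
sorted (value, group, rank): (6,G4,1), (10,G1,2.5), (10,G2,2.5), (12,G1,4), (13,G1,5), (14,G1,6), (16,G4,7), (18,G1,8), (20,G4,9), (22,G2,11), (22,G3,11), (22,G4,11), (24,G2,13), (25,G4,14), (28,G3,15), (29,G3,16)
Step 2: Sum ranks within each group.
R_1 = 25.5 (n_1 = 5)
R_2 = 26.5 (n_2 = 3)
R_3 = 42 (n_3 = 3)
R_4 = 42 (n_4 = 5)
Step 3: H = 12/(N(N+1)) * sum(R_i^2/n_i) - 3(N+1)
     = 12/(16*17) * (25.5^2/5 + 26.5^2/3 + 42^2/3 + 42^2/5) - 3*17
     = 0.044118 * 1304.93 - 51
     = 6.570588.
Step 4: Ties present; correction factor C = 1 - 30/(16^3 - 16) = 0.992647. Corrected H = 6.570588 / 0.992647 = 6.619259.
Step 5: Under H0, H ~ chi^2(3); p-value = 0.085076.
Step 6: alpha = 0.1. reject H0.

H = 6.6193, df = 3, p = 0.085076, reject H0.


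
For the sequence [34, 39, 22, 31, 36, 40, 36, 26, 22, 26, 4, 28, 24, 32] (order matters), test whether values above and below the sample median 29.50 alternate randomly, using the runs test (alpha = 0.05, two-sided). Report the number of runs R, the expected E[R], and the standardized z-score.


Step 1: Compute median = 29.50; label A = above, B = below.
Labels in order: AABAAAABBBBBBA  (n_A = 7, n_B = 7)
Step 2: Count runs R = 5.
Step 3: Under H0 (random ordering), E[R] = 2*n_A*n_B/(n_A+n_B) + 1 = 2*7*7/14 + 1 = 8.0000.
        Var[R] = 2*n_A*n_B*(2*n_A*n_B - n_A - n_B) / ((n_A+n_B)^2 * (n_A+n_B-1)) = 8232/2548 = 3.2308.
        SD[R] = 1.7974.
Step 4: Continuity-corrected z = (R + 0.5 - E[R]) / SD[R] = (5 + 0.5 - 8.0000) / 1.7974 = -1.3909.
Step 5: Two-sided p-value via normal approximation = 2*(1 - Phi(|z|)) = 0.164264.
Step 6: alpha = 0.05. fail to reject H0.

R = 5, z = -1.3909, p = 0.164264, fail to reject H0.


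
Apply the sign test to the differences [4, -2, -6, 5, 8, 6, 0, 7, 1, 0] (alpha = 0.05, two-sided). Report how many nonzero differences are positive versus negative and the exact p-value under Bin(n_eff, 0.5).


Step 1: Discard zero differences. Original n = 10; n_eff = number of nonzero differences = 8.
Nonzero differences (with sign): +4, -2, -6, +5, +8, +6, +7, +1
Step 2: Count signs: positive = 6, negative = 2.
Step 3: Under H0: P(positive) = 0.5, so the number of positives S ~ Bin(8, 0.5).
Step 4: Two-sided exact p-value = sum of Bin(8,0.5) probabilities at or below the observed probability = 0.289062.
Step 5: alpha = 0.05. fail to reject H0.

n_eff = 8, pos = 6, neg = 2, p = 0.289062, fail to reject H0.


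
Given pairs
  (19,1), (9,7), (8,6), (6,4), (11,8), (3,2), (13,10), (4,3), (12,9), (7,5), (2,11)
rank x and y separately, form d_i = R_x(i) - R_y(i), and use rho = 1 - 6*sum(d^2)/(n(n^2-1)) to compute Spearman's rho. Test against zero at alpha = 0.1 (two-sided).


Step 1: Rank x and y separately (midranks; no ties here).
rank(x): 19->11, 9->7, 8->6, 6->4, 11->8, 3->2, 13->10, 4->3, 12->9, 7->5, 2->1
rank(y): 1->1, 7->7, 6->6, 4->4, 8->8, 2->2, 10->10, 3->3, 9->9, 5->5, 11->11
Step 2: d_i = R_x(i) - R_y(i); compute d_i^2.
  (11-1)^2=100, (7-7)^2=0, (6-6)^2=0, (4-4)^2=0, (8-8)^2=0, (2-2)^2=0, (10-10)^2=0, (3-3)^2=0, (9-9)^2=0, (5-5)^2=0, (1-11)^2=100
sum(d^2) = 200.
Step 3: rho = 1 - 6*200 / (11*(11^2 - 1)) = 1 - 1200/1320 = 0.090909.
Step 4: Under H0, t = rho * sqrt((n-2)/(1-rho^2)) = 0.2739 ~ t(9).
Step 5: Two-sided p-value from the t-distribution with 9 df = 0.790373.
Step 6: alpha = 0.1. fail to reject H0.

rho = 0.0909, p = 0.790373, fail to reject H0 at alpha = 0.1.


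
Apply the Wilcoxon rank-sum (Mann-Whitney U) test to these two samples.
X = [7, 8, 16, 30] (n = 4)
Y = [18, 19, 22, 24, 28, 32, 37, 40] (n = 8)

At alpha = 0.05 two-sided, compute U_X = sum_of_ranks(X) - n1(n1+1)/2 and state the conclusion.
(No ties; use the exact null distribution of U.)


Step 1: Combine and sort all 12 observations; assign midranks.
sorted (value, group): (7,X), (8,X), (16,X), (18,Y), (19,Y), (22,Y), (24,Y), (28,Y), (30,X), (32,Y), (37,Y), (40,Y)
ranks: 7->1, 8->2, 16->3, 18->4, 19->5, 22->6, 24->7, 28->8, 30->9, 32->10, 37->11, 40->12
Step 2: Rank sum for X: R1 = 1 + 2 + 3 + 9 = 15.
Step 3: U_X = R1 - n1(n1+1)/2 = 15 - 4*5/2 = 15 - 10 = 5.
       U_Y = n1*n2 - U_X = 32 - 5 = 27.
Step 4: No ties, so the exact null distribution of U (based on enumerating the C(12,4) = 495 equally likely rank assignments) gives the two-sided p-value.
Step 5: p-value = 0.072727; compare to alpha = 0.05. fail to reject H0.

U_X = 5, p = 0.072727, fail to reject H0 at alpha = 0.05.


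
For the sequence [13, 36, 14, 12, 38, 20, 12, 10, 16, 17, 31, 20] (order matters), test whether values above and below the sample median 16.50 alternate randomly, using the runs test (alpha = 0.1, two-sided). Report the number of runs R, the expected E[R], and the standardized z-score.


Step 1: Compute median = 16.50; label A = above, B = below.
Labels in order: BABBAABBBAAA  (n_A = 6, n_B = 6)
Step 2: Count runs R = 6.
Step 3: Under H0 (random ordering), E[R] = 2*n_A*n_B/(n_A+n_B) + 1 = 2*6*6/12 + 1 = 7.0000.
        Var[R] = 2*n_A*n_B*(2*n_A*n_B - n_A - n_B) / ((n_A+n_B)^2 * (n_A+n_B-1)) = 4320/1584 = 2.7273.
        SD[R] = 1.6514.
Step 4: Continuity-corrected z = (R + 0.5 - E[R]) / SD[R] = (6 + 0.5 - 7.0000) / 1.6514 = -0.3028.
Step 5: Two-sided p-value via normal approximation = 2*(1 - Phi(|z|)) = 0.762069.
Step 6: alpha = 0.1. fail to reject H0.

R = 6, z = -0.3028, p = 0.762069, fail to reject H0.


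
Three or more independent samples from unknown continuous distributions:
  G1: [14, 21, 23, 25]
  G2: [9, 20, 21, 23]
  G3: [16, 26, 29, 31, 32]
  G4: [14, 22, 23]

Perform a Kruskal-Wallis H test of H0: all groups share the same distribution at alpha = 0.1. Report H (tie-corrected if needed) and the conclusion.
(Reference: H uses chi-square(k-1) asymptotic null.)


Step 1: Combine all N = 16 observations and assign midranks.
sorted (value, group, rank): (9,G2,1), (14,G1,2.5), (14,G4,2.5), (16,G3,4), (20,G2,5), (21,G1,6.5), (21,G2,6.5), (22,G4,8), (23,G1,10), (23,G2,10), (23,G4,10), (25,G1,12), (26,G3,13), (29,G3,14), (31,G3,15), (32,G3,16)
Step 2: Sum ranks within each group.
R_1 = 31 (n_1 = 4)
R_2 = 22.5 (n_2 = 4)
R_3 = 62 (n_3 = 5)
R_4 = 20.5 (n_4 = 3)
Step 3: H = 12/(N(N+1)) * sum(R_i^2/n_i) - 3(N+1)
     = 12/(16*17) * (31^2/4 + 22.5^2/4 + 62^2/5 + 20.5^2/3) - 3*17
     = 0.044118 * 1275.7 - 51
     = 5.280699.
Step 4: Ties present; correction factor C = 1 - 36/(16^3 - 16) = 0.991176. Corrected H = 5.280699 / 0.991176 = 5.327708.
Step 5: Under H0, H ~ chi^2(3); p-value = 0.149315.
Step 6: alpha = 0.1. fail to reject H0.

H = 5.3277, df = 3, p = 0.149315, fail to reject H0.


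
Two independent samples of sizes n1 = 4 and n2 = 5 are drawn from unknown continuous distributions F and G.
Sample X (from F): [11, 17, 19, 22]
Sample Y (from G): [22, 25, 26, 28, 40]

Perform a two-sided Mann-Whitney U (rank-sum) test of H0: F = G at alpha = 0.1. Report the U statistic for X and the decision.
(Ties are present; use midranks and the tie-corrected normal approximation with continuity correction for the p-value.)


Step 1: Combine and sort all 9 observations; assign midranks.
sorted (value, group): (11,X), (17,X), (19,X), (22,X), (22,Y), (25,Y), (26,Y), (28,Y), (40,Y)
ranks: 11->1, 17->2, 19->3, 22->4.5, 22->4.5, 25->6, 26->7, 28->8, 40->9
Step 2: Rank sum for X: R1 = 1 + 2 + 3 + 4.5 = 10.5.
Step 3: U_X = R1 - n1(n1+1)/2 = 10.5 - 4*5/2 = 10.5 - 10 = 0.5.
       U_Y = n1*n2 - U_X = 20 - 0.5 = 19.5.
Step 4: Ties are present, so use the tie-corrected normal approximation (with continuity correction) for the p-value.
Step 5: p-value = 0.026844; compare to alpha = 0.1. reject H0.

U_X = 0.5, p = 0.026844, reject H0 at alpha = 0.1.


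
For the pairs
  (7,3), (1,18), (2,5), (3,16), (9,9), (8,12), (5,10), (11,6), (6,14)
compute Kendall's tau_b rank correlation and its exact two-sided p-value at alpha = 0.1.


Step 1: Enumerate the 36 unordered pairs (i,j) with i<j and classify each by sign(x_j-x_i) * sign(y_j-y_i).
  (1,2):dx=-6,dy=+15->D; (1,3):dx=-5,dy=+2->D; (1,4):dx=-4,dy=+13->D; (1,5):dx=+2,dy=+6->C
  (1,6):dx=+1,dy=+9->C; (1,7):dx=-2,dy=+7->D; (1,8):dx=+4,dy=+3->C; (1,9):dx=-1,dy=+11->D
  (2,3):dx=+1,dy=-13->D; (2,4):dx=+2,dy=-2->D; (2,5):dx=+8,dy=-9->D; (2,6):dx=+7,dy=-6->D
  (2,7):dx=+4,dy=-8->D; (2,8):dx=+10,dy=-12->D; (2,9):dx=+5,dy=-4->D; (3,4):dx=+1,dy=+11->C
  (3,5):dx=+7,dy=+4->C; (3,6):dx=+6,dy=+7->C; (3,7):dx=+3,dy=+5->C; (3,8):dx=+9,dy=+1->C
  (3,9):dx=+4,dy=+9->C; (4,5):dx=+6,dy=-7->D; (4,6):dx=+5,dy=-4->D; (4,7):dx=+2,dy=-6->D
  (4,8):dx=+8,dy=-10->D; (4,9):dx=+3,dy=-2->D; (5,6):dx=-1,dy=+3->D; (5,7):dx=-4,dy=+1->D
  (5,8):dx=+2,dy=-3->D; (5,9):dx=-3,dy=+5->D; (6,7):dx=-3,dy=-2->C; (6,8):dx=+3,dy=-6->D
  (6,9):dx=-2,dy=+2->D; (7,8):dx=+6,dy=-4->D; (7,9):dx=+1,dy=+4->C; (8,9):dx=-5,dy=+8->D
Step 2: C = 11, D = 25, total pairs = 36.
Step 3: tau = (C - D)/(n(n-1)/2) = (11 - 25)/36 = -0.388889.
Step 4: Exact two-sided p-value (enumerate n! = 362880 permutations of y under H0): p = 0.180181.
Step 5: alpha = 0.1. fail to reject H0.

tau_b = -0.3889 (C=11, D=25), p = 0.180181, fail to reject H0.


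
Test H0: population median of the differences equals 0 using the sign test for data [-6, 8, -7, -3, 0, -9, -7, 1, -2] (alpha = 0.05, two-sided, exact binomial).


Step 1: Discard zero differences. Original n = 9; n_eff = number of nonzero differences = 8.
Nonzero differences (with sign): -6, +8, -7, -3, -9, -7, +1, -2
Step 2: Count signs: positive = 2, negative = 6.
Step 3: Under H0: P(positive) = 0.5, so the number of positives S ~ Bin(8, 0.5).
Step 4: Two-sided exact p-value = sum of Bin(8,0.5) probabilities at or below the observed probability = 0.289062.
Step 5: alpha = 0.05. fail to reject H0.

n_eff = 8, pos = 2, neg = 6, p = 0.289062, fail to reject H0.


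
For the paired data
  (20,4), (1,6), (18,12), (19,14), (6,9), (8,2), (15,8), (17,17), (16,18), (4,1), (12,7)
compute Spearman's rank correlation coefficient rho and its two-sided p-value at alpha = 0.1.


Step 1: Rank x and y separately (midranks; no ties here).
rank(x): 20->11, 1->1, 18->9, 19->10, 6->3, 8->4, 15->6, 17->8, 16->7, 4->2, 12->5
rank(y): 4->3, 6->4, 12->8, 14->9, 9->7, 2->2, 8->6, 17->10, 18->11, 1->1, 7->5
Step 2: d_i = R_x(i) - R_y(i); compute d_i^2.
  (11-3)^2=64, (1-4)^2=9, (9-8)^2=1, (10-9)^2=1, (3-7)^2=16, (4-2)^2=4, (6-6)^2=0, (8-10)^2=4, (7-11)^2=16, (2-1)^2=1, (5-5)^2=0
sum(d^2) = 116.
Step 3: rho = 1 - 6*116 / (11*(11^2 - 1)) = 1 - 696/1320 = 0.472727.
Step 4: Under H0, t = rho * sqrt((n-2)/(1-rho^2)) = 1.6094 ~ t(9).
Step 5: Two-sided p-value from the t-distribution with 9 df = 0.141999.
Step 6: alpha = 0.1. fail to reject H0.

rho = 0.4727, p = 0.141999, fail to reject H0 at alpha = 0.1.


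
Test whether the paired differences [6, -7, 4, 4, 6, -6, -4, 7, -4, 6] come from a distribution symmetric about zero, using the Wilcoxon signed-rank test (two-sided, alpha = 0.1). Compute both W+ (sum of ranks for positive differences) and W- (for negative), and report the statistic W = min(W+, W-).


Step 1: Drop any zero differences (none here) and take |d_i|.
|d| = [6, 7, 4, 4, 6, 6, 4, 7, 4, 6]
Step 2: Midrank |d_i| (ties get averaged ranks).
ranks: |6|->6.5, |7|->9.5, |4|->2.5, |4|->2.5, |6|->6.5, |6|->6.5, |4|->2.5, |7|->9.5, |4|->2.5, |6|->6.5
Step 3: Attach original signs; sum ranks with positive sign and with negative sign.
W+ = 6.5 + 2.5 + 2.5 + 6.5 + 9.5 + 6.5 = 34
W- = 9.5 + 6.5 + 2.5 + 2.5 = 21
(Check: W+ + W- = 55 should equal n(n+1)/2 = 55.)
Step 4: Test statistic W = min(W+, W-) = 21.
Step 5: Ties in |d|, so use the tie-corrected normal approximation.
        E[W] = n(n+1)/4 = 10*11/4 = 27.5.
        Tie groups: |d|=4 (t=4), |d|=6 (t=4), |d|=7 (t=2); sum(t^3 - t) = 126.
        Var[W] = n(n+1)(2n+1)/24 - sum(t^3-t)/48 = 2310/24 - 126/48 = 93.625.
        z = (W - E[W]) / sqrt(Var[W]) = (21 - 27.5) / 9.6760 = -0.6718.
        Two-sided p = 2*Phi(z) = 0.501733.
Step 6: alpha = 0.1. fail to reject H0.

W+ = 34, W- = 21, W = min = 21, p = 0.501733, fail to reject H0.


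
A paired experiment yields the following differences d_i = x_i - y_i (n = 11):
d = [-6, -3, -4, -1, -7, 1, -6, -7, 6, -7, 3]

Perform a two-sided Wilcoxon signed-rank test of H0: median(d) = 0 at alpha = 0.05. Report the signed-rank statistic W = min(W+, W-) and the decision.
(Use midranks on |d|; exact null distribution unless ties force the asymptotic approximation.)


Step 1: Drop any zero differences (none here) and take |d_i|.
|d| = [6, 3, 4, 1, 7, 1, 6, 7, 6, 7, 3]
Step 2: Midrank |d_i| (ties get averaged ranks).
ranks: |6|->7, |3|->3.5, |4|->5, |1|->1.5, |7|->10, |1|->1.5, |6|->7, |7|->10, |6|->7, |7|->10, |3|->3.5
Step 3: Attach original signs; sum ranks with positive sign and with negative sign.
W+ = 1.5 + 7 + 3.5 = 12
W- = 7 + 3.5 + 5 + 1.5 + 10 + 7 + 10 + 10 = 54
(Check: W+ + W- = 66 should equal n(n+1)/2 = 66.)
Step 4: Test statistic W = min(W+, W-) = 12.
Step 5: Ties in |d|, so use the tie-corrected normal approximation.
        E[W] = n(n+1)/4 = 11*12/4 = 33.
        Tie groups: |d|=1 (t=2), |d|=3 (t=2), |d|=6 (t=3), |d|=7 (t=3); sum(t^3 - t) = 60.
        Var[W] = n(n+1)(2n+1)/24 - sum(t^3-t)/48 = 3036/24 - 60/48 = 125.25.
        z = (W - E[W]) / sqrt(Var[W]) = (12 - 33) / 11.1915 = -1.8764.
        Two-sided p = 2*Phi(z) = 0.060597.
Step 6: alpha = 0.05. fail to reject H0.

W+ = 12, W- = 54, W = min = 12, p = 0.060597, fail to reject H0.


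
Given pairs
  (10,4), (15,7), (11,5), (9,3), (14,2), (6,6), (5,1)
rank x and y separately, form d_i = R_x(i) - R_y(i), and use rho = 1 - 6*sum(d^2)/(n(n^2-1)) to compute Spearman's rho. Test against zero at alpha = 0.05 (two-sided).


Step 1: Rank x and y separately (midranks; no ties here).
rank(x): 10->4, 15->7, 11->5, 9->3, 14->6, 6->2, 5->1
rank(y): 4->4, 7->7, 5->5, 3->3, 2->2, 6->6, 1->1
Step 2: d_i = R_x(i) - R_y(i); compute d_i^2.
  (4-4)^2=0, (7-7)^2=0, (5-5)^2=0, (3-3)^2=0, (6-2)^2=16, (2-6)^2=16, (1-1)^2=0
sum(d^2) = 32.
Step 3: rho = 1 - 6*32 / (7*(7^2 - 1)) = 1 - 192/336 = 0.428571.
Step 4: Under H0, t = rho * sqrt((n-2)/(1-rho^2)) = 1.0607 ~ t(5).
Step 5: Two-sided p-value from the t-distribution with 5 df = 0.337368.
Step 6: alpha = 0.05. fail to reject H0.

rho = 0.4286, p = 0.337368, fail to reject H0 at alpha = 0.05.


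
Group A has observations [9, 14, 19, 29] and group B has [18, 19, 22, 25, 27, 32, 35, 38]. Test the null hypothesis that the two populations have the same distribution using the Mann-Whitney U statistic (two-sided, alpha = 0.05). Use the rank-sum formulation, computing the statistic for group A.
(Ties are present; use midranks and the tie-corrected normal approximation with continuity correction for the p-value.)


Step 1: Combine and sort all 12 observations; assign midranks.
sorted (value, group): (9,X), (14,X), (18,Y), (19,X), (19,Y), (22,Y), (25,Y), (27,Y), (29,X), (32,Y), (35,Y), (38,Y)
ranks: 9->1, 14->2, 18->3, 19->4.5, 19->4.5, 22->6, 25->7, 27->8, 29->9, 32->10, 35->11, 38->12
Step 2: Rank sum for X: R1 = 1 + 2 + 4.5 + 9 = 16.5.
Step 3: U_X = R1 - n1(n1+1)/2 = 16.5 - 4*5/2 = 16.5 - 10 = 6.5.
       U_Y = n1*n2 - U_X = 32 - 6.5 = 25.5.
Step 4: Ties are present, so use the tie-corrected normal approximation (with continuity correction) for the p-value.
Step 5: p-value = 0.125707; compare to alpha = 0.05. fail to reject H0.

U_X = 6.5, p = 0.125707, fail to reject H0 at alpha = 0.05.


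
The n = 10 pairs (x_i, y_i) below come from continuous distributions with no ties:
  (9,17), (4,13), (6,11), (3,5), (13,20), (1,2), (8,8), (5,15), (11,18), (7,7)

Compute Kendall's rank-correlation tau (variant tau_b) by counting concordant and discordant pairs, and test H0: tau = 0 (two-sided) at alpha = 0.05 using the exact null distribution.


Step 1: Enumerate the 45 unordered pairs (i,j) with i<j and classify each by sign(x_j-x_i) * sign(y_j-y_i).
  (1,2):dx=-5,dy=-4->C; (1,3):dx=-3,dy=-6->C; (1,4):dx=-6,dy=-12->C; (1,5):dx=+4,dy=+3->C
  (1,6):dx=-8,dy=-15->C; (1,7):dx=-1,dy=-9->C; (1,8):dx=-4,dy=-2->C; (1,9):dx=+2,dy=+1->C
  (1,10):dx=-2,dy=-10->C; (2,3):dx=+2,dy=-2->D; (2,4):dx=-1,dy=-8->C; (2,5):dx=+9,dy=+7->C
  (2,6):dx=-3,dy=-11->C; (2,7):dx=+4,dy=-5->D; (2,8):dx=+1,dy=+2->C; (2,9):dx=+7,dy=+5->C
  (2,10):dx=+3,dy=-6->D; (3,4):dx=-3,dy=-6->C; (3,5):dx=+7,dy=+9->C; (3,6):dx=-5,dy=-9->C
  (3,7):dx=+2,dy=-3->D; (3,8):dx=-1,dy=+4->D; (3,9):dx=+5,dy=+7->C; (3,10):dx=+1,dy=-4->D
  (4,5):dx=+10,dy=+15->C; (4,6):dx=-2,dy=-3->C; (4,7):dx=+5,dy=+3->C; (4,8):dx=+2,dy=+10->C
  (4,9):dx=+8,dy=+13->C; (4,10):dx=+4,dy=+2->C; (5,6):dx=-12,dy=-18->C; (5,7):dx=-5,dy=-12->C
  (5,8):dx=-8,dy=-5->C; (5,9):dx=-2,dy=-2->C; (5,10):dx=-6,dy=-13->C; (6,7):dx=+7,dy=+6->C
  (6,8):dx=+4,dy=+13->C; (6,9):dx=+10,dy=+16->C; (6,10):dx=+6,dy=+5->C; (7,8):dx=-3,dy=+7->D
  (7,9):dx=+3,dy=+10->C; (7,10):dx=-1,dy=-1->C; (8,9):dx=+6,dy=+3->C; (8,10):dx=+2,dy=-8->D
  (9,10):dx=-4,dy=-11->C
Step 2: C = 37, D = 8, total pairs = 45.
Step 3: tau = (C - D)/(n(n-1)/2) = (37 - 8)/45 = 0.644444.
Step 4: Exact two-sided p-value (enumerate n! = 3628800 permutations of y under H0): p = 0.009148.
Step 5: alpha = 0.05. reject H0.

tau_b = 0.6444 (C=37, D=8), p = 0.009148, reject H0.


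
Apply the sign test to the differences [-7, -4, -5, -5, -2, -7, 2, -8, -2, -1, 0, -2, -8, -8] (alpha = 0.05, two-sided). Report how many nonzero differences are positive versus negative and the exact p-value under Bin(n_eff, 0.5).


Step 1: Discard zero differences. Original n = 14; n_eff = number of nonzero differences = 13.
Nonzero differences (with sign): -7, -4, -5, -5, -2, -7, +2, -8, -2, -1, -2, -8, -8
Step 2: Count signs: positive = 1, negative = 12.
Step 3: Under H0: P(positive) = 0.5, so the number of positives S ~ Bin(13, 0.5).
Step 4: Two-sided exact p-value = sum of Bin(13,0.5) probabilities at or below the observed probability = 0.003418.
Step 5: alpha = 0.05. reject H0.

n_eff = 13, pos = 1, neg = 12, p = 0.003418, reject H0.


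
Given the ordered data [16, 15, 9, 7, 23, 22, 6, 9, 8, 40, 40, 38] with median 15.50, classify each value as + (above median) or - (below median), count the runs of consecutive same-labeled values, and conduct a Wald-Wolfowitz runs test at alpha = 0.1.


Step 1: Compute median = 15.50; label A = above, B = below.
Labels in order: ABBBAABBBAAA  (n_A = 6, n_B = 6)
Step 2: Count runs R = 5.
Step 3: Under H0 (random ordering), E[R] = 2*n_A*n_B/(n_A+n_B) + 1 = 2*6*6/12 + 1 = 7.0000.
        Var[R] = 2*n_A*n_B*(2*n_A*n_B - n_A - n_B) / ((n_A+n_B)^2 * (n_A+n_B-1)) = 4320/1584 = 2.7273.
        SD[R] = 1.6514.
Step 4: Continuity-corrected z = (R + 0.5 - E[R]) / SD[R] = (5 + 0.5 - 7.0000) / 1.6514 = -0.9083.
Step 5: Two-sided p-value via normal approximation = 2*(1 - Phi(|z|)) = 0.363722.
Step 6: alpha = 0.1. fail to reject H0.

R = 5, z = -0.9083, p = 0.363722, fail to reject H0.


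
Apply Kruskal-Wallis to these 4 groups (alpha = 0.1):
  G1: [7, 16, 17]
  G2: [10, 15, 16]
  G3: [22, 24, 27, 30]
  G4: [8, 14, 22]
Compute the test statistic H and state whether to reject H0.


Step 1: Combine all N = 13 observations and assign midranks.
sorted (value, group, rank): (7,G1,1), (8,G4,2), (10,G2,3), (14,G4,4), (15,G2,5), (16,G1,6.5), (16,G2,6.5), (17,G1,8), (22,G3,9.5), (22,G4,9.5), (24,G3,11), (27,G3,12), (30,G3,13)
Step 2: Sum ranks within each group.
R_1 = 15.5 (n_1 = 3)
R_2 = 14.5 (n_2 = 3)
R_3 = 45.5 (n_3 = 4)
R_4 = 15.5 (n_4 = 3)
Step 3: H = 12/(N(N+1)) * sum(R_i^2/n_i) - 3(N+1)
     = 12/(13*14) * (15.5^2/3 + 14.5^2/3 + 45.5^2/4 + 15.5^2/3) - 3*14
     = 0.065934 * 747.812 - 42
     = 7.306319.
Step 4: Ties present; correction factor C = 1 - 12/(13^3 - 13) = 0.994505. Corrected H = 7.306319 / 0.994505 = 7.346685.
Step 5: Under H0, H ~ chi^2(3); p-value = 0.061631.
Step 6: alpha = 0.1. reject H0.

H = 7.3467, df = 3, p = 0.061631, reject H0.


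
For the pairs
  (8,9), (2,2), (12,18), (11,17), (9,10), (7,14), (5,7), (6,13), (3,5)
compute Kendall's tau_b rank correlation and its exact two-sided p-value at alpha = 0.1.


Step 1: Enumerate the 36 unordered pairs (i,j) with i<j and classify each by sign(x_j-x_i) * sign(y_j-y_i).
  (1,2):dx=-6,dy=-7->C; (1,3):dx=+4,dy=+9->C; (1,4):dx=+3,dy=+8->C; (1,5):dx=+1,dy=+1->C
  (1,6):dx=-1,dy=+5->D; (1,7):dx=-3,dy=-2->C; (1,8):dx=-2,dy=+4->D; (1,9):dx=-5,dy=-4->C
  (2,3):dx=+10,dy=+16->C; (2,4):dx=+9,dy=+15->C; (2,5):dx=+7,dy=+8->C; (2,6):dx=+5,dy=+12->C
  (2,7):dx=+3,dy=+5->C; (2,8):dx=+4,dy=+11->C; (2,9):dx=+1,dy=+3->C; (3,4):dx=-1,dy=-1->C
  (3,5):dx=-3,dy=-8->C; (3,6):dx=-5,dy=-4->C; (3,7):dx=-7,dy=-11->C; (3,8):dx=-6,dy=-5->C
  (3,9):dx=-9,dy=-13->C; (4,5):dx=-2,dy=-7->C; (4,6):dx=-4,dy=-3->C; (4,7):dx=-6,dy=-10->C
  (4,8):dx=-5,dy=-4->C; (4,9):dx=-8,dy=-12->C; (5,6):dx=-2,dy=+4->D; (5,7):dx=-4,dy=-3->C
  (5,8):dx=-3,dy=+3->D; (5,9):dx=-6,dy=-5->C; (6,7):dx=-2,dy=-7->C; (6,8):dx=-1,dy=-1->C
  (6,9):dx=-4,dy=-9->C; (7,8):dx=+1,dy=+6->C; (7,9):dx=-2,dy=-2->C; (8,9):dx=-3,dy=-8->C
Step 2: C = 32, D = 4, total pairs = 36.
Step 3: tau = (C - D)/(n(n-1)/2) = (32 - 4)/36 = 0.777778.
Step 4: Exact two-sided p-value (enumerate n! = 362880 permutations of y under H0): p = 0.002425.
Step 5: alpha = 0.1. reject H0.

tau_b = 0.7778 (C=32, D=4), p = 0.002425, reject H0.
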